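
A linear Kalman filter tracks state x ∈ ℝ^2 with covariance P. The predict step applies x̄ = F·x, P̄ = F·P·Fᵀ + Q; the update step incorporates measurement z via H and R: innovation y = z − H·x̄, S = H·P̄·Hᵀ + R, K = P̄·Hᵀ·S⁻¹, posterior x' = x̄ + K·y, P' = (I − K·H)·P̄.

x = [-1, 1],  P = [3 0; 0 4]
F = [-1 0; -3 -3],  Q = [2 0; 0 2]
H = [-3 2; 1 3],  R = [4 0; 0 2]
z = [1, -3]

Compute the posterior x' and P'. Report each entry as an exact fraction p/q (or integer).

x' = [-3611/5417, -11956/16251]
P' = [1796/5417 12/5417; 12/5417 2944/16251]

x̄ = F·x = [1, 0]
P̄ = F·P·Fᵀ + Q = [5 9; 9 65]
y = z − H·x̄ = [4, -4]
S = H·P̄·Hᵀ + R = [201 312; 312 646]
K = P̄·Hᵀ·S⁻¹ = [-1341/5417 916/5417; 1445/16251 1478/5417]
x' = x̄ + K·y = [-3611/5417, -11956/16251]
P' = (I − K·H)·P̄ = [1796/5417 12/5417; 12/5417 2944/16251]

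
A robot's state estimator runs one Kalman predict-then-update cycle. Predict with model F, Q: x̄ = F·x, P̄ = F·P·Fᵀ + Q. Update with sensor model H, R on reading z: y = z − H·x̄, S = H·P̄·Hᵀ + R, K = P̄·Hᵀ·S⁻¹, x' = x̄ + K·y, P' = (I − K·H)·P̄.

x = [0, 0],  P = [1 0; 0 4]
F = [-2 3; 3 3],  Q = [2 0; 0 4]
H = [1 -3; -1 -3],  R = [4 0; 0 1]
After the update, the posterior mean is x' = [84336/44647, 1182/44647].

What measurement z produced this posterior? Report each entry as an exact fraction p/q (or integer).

z = [2, -2]

x̄ = F·x = [0, 0]
P̄ = F·P·Fᵀ + Q = [42 30; 30 49]
S = H·P̄·Hᵀ + R = [307 399; 399 664]
K = P̄·Hᵀ·S⁻¹ = [20796/44647 -21372/44647; -7065/44647 -7656/44647]
x' − x̄ = [84336/44647, 1182/44647] = K·y
y = (KᵀK)⁻¹·Kᵀ·(x' − x̄) = [2, -2]
z = y + H·x̄ = [2, -2] + [0, 0] = [2, -2]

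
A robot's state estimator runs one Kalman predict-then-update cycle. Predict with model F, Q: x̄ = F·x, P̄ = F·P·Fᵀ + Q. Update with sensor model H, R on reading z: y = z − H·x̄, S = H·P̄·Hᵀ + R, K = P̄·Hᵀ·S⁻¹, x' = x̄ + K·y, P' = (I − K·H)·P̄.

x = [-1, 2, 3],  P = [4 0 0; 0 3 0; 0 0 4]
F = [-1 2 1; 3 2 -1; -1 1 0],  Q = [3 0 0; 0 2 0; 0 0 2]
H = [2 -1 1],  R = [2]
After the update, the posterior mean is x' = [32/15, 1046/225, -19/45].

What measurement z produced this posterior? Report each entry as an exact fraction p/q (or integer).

z = [-1]

x̄ = F·x = [8, -2, 3]
P̄ = F·P·Fᵀ + Q = [23 -4 10; -4 54 -6; 10 -6 9]
S = H·P̄·Hᵀ + R = [225]
K = P̄·Hᵀ·S⁻¹ = [4/15; -68/225; 7/45]
x' − x̄ = [-88/15, 1496/225, -154/45] = K·y
y = (KᵀK)⁻¹·Kᵀ·(x' − x̄) = [-22]
z = y + H·x̄ = [-22] + [21] = [-1]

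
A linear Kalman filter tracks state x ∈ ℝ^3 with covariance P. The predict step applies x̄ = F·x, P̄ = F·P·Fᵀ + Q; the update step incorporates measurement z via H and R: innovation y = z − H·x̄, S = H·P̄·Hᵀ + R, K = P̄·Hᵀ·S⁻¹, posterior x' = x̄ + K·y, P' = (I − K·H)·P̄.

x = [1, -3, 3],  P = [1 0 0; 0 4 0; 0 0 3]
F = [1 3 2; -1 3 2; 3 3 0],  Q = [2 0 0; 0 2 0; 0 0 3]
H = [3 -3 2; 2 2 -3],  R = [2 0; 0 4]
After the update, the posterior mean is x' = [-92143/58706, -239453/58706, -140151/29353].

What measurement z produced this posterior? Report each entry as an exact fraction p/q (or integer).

x̄ = F·x = [-2, -4, -6]
P̄ = F·P·Fᵀ + Q = [51 47 39; 47 51 33; 39 33 48]
S = H·P̄·Hᵀ + R = [338 -54; -54 356]
K = P̄·Hᵀ·S⁻¹ = [18153/58706 15781/58706; 12231/58706 17851/58706; 10146/29353 1539/29353]
x' − x̄ = [25269/58706, -4629/58706, 35967/29353] = K·y
y = (KᵀK)⁻¹·Kᵀ·(x' − x̄) = [4, -3]
z = y + H·x̄ = [4, -3] + [-6, 6] = [-2, 3]

z = [-2, 3]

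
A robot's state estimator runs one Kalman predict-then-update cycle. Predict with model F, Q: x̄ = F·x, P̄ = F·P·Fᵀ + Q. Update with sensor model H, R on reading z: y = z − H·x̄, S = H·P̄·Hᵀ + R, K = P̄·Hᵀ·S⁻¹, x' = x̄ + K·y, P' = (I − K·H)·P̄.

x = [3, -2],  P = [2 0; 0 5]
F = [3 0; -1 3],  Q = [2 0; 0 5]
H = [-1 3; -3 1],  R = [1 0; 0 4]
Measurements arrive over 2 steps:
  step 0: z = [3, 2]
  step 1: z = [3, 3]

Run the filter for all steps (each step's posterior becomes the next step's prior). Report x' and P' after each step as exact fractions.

step 0: x' = [-935/5552, 5237/5552], P' = [9307/16656 1253/5552; 1253/5552 1105/5552]
step 1: x' = [-2204548/3326561, 13714623/16632805], P' = [5272735/9979683 701451/3326561; 701451/3326561 3165949/16632805]

step 0: x̄ = F·x = [9, -9]
step 0: P̄ = F·P·Fᵀ + Q = [20 -6; -6 52]
step 0: y = z − H·x̄ = [39, 38]
step 0: S = H·P̄·Hᵀ + R = [525 276; 276 272]
step 0: K = P̄·Hᵀ·S⁻¹ = [985/8328 -4027/11104; 1031/2776 -1327/11104]
step 0: x' = x̄ + K·y = [-935/5552, 5237/5552]
step 0: P' = (I − K·H)·P̄ = [9307/16656 1253/5552; 1253/5552 1105/5552]
step 1: x̄ = F·x = [-2805/5552, 8323/2776]
step 1: P̄ = F·P·Fᵀ + Q = [39025/5552 985/2776; 985/2776 24967/4164]
step 1: y = z − H·x̄ = [-36087/5552, -8405/5552]
step 1: S = H·P̄·Hᵀ + R = [332361/5552 197243/5552; 197243/5552 1184707/16656]
step 1: K = P̄·Hᵀ·S⁻¹ = [1040324/9979683 -1142821/3326561; 5990592/16632805 -1838954/16632805]
step 1: x' = x̄ + K·y = [-2204548/3326561, 13714623/16632805]
step 1: P' = (I − K·H)·P̄ = [5272735/9979683 701451/3326561; 701451/3326561 3165949/16632805]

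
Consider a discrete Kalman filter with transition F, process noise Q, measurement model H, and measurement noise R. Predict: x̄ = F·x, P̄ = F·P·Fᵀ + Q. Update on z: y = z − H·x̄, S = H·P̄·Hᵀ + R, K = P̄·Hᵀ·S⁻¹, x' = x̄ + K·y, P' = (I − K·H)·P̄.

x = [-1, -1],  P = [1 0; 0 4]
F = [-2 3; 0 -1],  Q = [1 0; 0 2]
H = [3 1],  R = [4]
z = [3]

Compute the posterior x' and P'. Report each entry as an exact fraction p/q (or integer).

x' = [248/307, 157/307]
P' = [266/307 -354/307; -354/307 942/307]

x̄ = F·x = [-1, 1]
P̄ = F·P·Fᵀ + Q = [41 -12; -12 6]
y = z − H·x̄ = [5]
S = H·P̄·Hᵀ + R = [307]
K = P̄·Hᵀ·S⁻¹ = [111/307; -30/307]
x' = x̄ + K·y = [248/307, 157/307]
P' = (I − K·H)·P̄ = [266/307 -354/307; -354/307 942/307]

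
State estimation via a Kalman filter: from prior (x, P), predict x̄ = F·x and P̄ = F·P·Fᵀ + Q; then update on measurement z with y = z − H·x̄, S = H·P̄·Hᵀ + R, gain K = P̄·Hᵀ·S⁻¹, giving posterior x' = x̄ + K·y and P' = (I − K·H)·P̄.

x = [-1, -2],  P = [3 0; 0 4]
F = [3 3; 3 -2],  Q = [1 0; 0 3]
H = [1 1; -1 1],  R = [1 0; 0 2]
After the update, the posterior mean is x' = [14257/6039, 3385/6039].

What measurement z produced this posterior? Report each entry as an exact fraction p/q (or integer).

z = [3, -2]

x̄ = F·x = [-9, 1]
P̄ = F·P·Fᵀ + Q = [64 3; 3 46]
S = H·P̄·Hᵀ + R = [117 -18; -18 106]
K = P̄·Hᵀ·S⁻¹ = [3002/6039 -659/1342; 2984/6039 657/1342]
x' − x̄ = [68608/6039, -2654/6039] = K·y
y = (KᵀK)⁻¹·Kᵀ·(x' − x̄) = [11, -12]
z = y + H·x̄ = [11, -12] + [-8, 10] = [3, -2]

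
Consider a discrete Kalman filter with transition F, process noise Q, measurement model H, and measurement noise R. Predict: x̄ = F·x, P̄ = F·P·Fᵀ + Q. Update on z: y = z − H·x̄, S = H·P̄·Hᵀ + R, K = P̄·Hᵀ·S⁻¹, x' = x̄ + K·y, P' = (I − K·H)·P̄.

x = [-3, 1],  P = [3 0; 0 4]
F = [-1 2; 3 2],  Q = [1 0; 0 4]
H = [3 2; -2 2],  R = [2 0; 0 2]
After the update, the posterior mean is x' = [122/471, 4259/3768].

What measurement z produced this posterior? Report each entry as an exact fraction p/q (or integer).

z = [3, 2]

x̄ = F·x = [5, -7]
P̄ = F·P·Fᵀ + Q = [20 7; 7 47]
S = H·P̄·Hᵀ + R = [454 82; 82 214]
K = P̄·Hᵀ·S⁻¹ = [1123/5652 -1117/5652; 9025/45216 13445/45216]
x' − x̄ = [-2233/471, 30635/3768] = K·y
y = (KᵀK)⁻¹·Kᵀ·(x' − x̄) = [2, 26]
z = y + H·x̄ = [2, 26] + [1, -24] = [3, 2]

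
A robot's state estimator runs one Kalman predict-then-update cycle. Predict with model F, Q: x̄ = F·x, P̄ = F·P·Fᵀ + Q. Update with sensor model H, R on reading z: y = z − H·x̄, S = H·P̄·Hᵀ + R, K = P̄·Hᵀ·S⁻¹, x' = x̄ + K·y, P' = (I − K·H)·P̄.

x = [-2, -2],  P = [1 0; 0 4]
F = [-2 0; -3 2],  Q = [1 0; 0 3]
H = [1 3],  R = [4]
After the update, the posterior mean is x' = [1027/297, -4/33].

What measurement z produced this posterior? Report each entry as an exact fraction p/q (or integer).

x̄ = F·x = [4, 2]
P̄ = F·P·Fᵀ + Q = [5 6; 6 28]
S = H·P̄·Hᵀ + R = [297]
K = P̄·Hᵀ·S⁻¹ = [23/297; 10/33]
x' − x̄ = [-161/297, -70/33] = K·y
y = (KᵀK)⁻¹·Kᵀ·(x' − x̄) = [-7]
z = y + H·x̄ = [-7] + [10] = [3]

z = [3]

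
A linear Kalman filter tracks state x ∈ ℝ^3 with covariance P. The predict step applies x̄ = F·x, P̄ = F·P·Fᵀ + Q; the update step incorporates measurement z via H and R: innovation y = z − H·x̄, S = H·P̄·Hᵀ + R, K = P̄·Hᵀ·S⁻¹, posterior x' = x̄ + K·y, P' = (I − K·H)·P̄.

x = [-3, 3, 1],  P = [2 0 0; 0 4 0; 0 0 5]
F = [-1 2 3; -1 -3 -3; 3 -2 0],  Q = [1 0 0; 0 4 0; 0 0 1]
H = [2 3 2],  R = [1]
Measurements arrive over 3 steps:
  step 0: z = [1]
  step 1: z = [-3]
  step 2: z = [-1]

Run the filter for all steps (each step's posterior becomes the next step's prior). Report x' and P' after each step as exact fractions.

step 0: x̄ = F·x = [12, -9, -15]
step 0: P̄ = F·P·Fᵀ + Q = [64 -67 -22; -67 87 18; -22 18 35]
step 0: y = z − H·x̄ = [34]
step 0: S = H·P̄·Hᵀ + R = [416]
step 0: K = P̄·Hᵀ·S⁻¹ = [-9/32; 163/416; 5/26]
step 0: x' = x̄ + K·y = [39/16, 899/208, -110/13]
step 0: P' = (I − K·H)·P̄ = [995/32 -677/32 1/2; -677/32 9623/416 -347/26; 1/2 -347/26 255/13]
step 1: x̄ = F·x = [-3989/208, 519/52, -277/208]
step 1: P̄ = F·P·Fᵀ + Q = [92615/416 -10941/104 -112521/416; -10941/104 1447/26 11339/104; -112521/416 11339/104 260935/416]
step 1: y = z − H·x̄ = [105/13]
step 1: S = H·P̄·Hᵀ + R = [23185/13]
step 1: K = P̄·Hᵀ·S⁻¹ = [-5347/23185; 454/4637; 13528/23185]
step 1: x' = x̄ + K·y = [-1561045/74192, 199791/18548, 250843/74192]
step 1: P' = (I − K·H)·P̄ = [94798899/741920 -2408701/37096 -22623421/741920; -2408701/37096 357583/9274 265019/37096; -22623421/741920 265019/37096 14889299/741920]
step 2: x̄ = F·x = [1955951/37096, -99311/4637, -6281463/74192]
step 2: P̄ = F·P·Fᵀ + Q = [184003059/185480 -10578886/23185 -509814243/370960; -10578886/23185 4995382/23185 28742147/46370; -509814243/370960 28742147/46370 1546446811/741920]
step 2: y = z − H·x̄ = [4715929/37096]
step 2: S = H·P̄·Hᵀ + R = [967105059/185480]
step 2: K = P̄·Hᵀ·S⁻¹ = [-131900463/322368353; 60188056/322368353; 1216629853/1934210118]
step 2: x' = x̄ + K·y = [229229131/322368353, 747380060/322368353, -4546240015/967105059]
step 2: P' = (I − K·H)·P̄ = [38406117414/322368353 -18686042111/322368353 -10443004479/322368353; -18686042111/322368353 10863803582/322368353 2420430766/322368353; -10443004479/322368353 2420430766/322368353 82964929813/3868420236]

step 0: x' = [39/16, 899/208, -110/13], P' = [995/32 -677/32 1/2; -677/32 9623/416 -347/26; 1/2 -347/26 255/13]
step 1: x' = [-1561045/74192, 199791/18548, 250843/74192], P' = [94798899/741920 -2408701/37096 -22623421/741920; -2408701/37096 357583/9274 265019/37096; -22623421/741920 265019/37096 14889299/741920]
step 2: x' = [229229131/322368353, 747380060/322368353, -4546240015/967105059], P' = [38406117414/322368353 -18686042111/322368353 -10443004479/322368353; -18686042111/322368353 10863803582/322368353 2420430766/322368353; -10443004479/322368353 2420430766/322368353 82964929813/3868420236]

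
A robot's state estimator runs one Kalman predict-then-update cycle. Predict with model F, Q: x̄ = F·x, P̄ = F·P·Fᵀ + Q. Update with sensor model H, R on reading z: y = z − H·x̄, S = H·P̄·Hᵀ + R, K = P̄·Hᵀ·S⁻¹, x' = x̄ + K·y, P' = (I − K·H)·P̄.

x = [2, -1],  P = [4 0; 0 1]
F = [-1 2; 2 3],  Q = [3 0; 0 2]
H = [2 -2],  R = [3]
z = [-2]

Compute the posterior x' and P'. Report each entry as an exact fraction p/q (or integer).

x̄ = F·x = [-4, 1]
P̄ = F·P·Fᵀ + Q = [11 -2; -2 27]
y = z − H·x̄ = [8]
S = H·P̄·Hᵀ + R = [171]
K = P̄·Hᵀ·S⁻¹ = [26/171; -58/171]
x' = x̄ + K·y = [-476/171, -293/171]
P' = (I − K·H)·P̄ = [1205/171 1166/171; 1166/171 1253/171]

x' = [-476/171, -293/171]
P' = [1205/171 1166/171; 1166/171 1253/171]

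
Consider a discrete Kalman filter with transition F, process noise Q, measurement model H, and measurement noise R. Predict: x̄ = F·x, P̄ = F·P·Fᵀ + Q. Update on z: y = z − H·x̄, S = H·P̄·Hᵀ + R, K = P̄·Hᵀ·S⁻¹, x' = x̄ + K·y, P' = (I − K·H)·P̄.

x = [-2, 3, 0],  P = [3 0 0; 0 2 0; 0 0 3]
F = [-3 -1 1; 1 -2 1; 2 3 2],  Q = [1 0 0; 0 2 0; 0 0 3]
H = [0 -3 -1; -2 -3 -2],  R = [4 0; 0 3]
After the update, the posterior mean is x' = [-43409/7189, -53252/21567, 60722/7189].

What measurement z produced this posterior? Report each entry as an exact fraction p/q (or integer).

z = [-2, 3]

x̄ = F·x = [3, -8, 5]
P̄ = F·P·Fᵀ + Q = [33 -2 -18; -2 16 0; -18 0 45]
S = H·P̄·Hᵀ + R = [193 186; 186 291]
K = P̄·Hᵀ·S⁻¹ = [3816/7189 -3032/7189; -1928/7189 436/21567; -1017/7189 -684/7189]
x' − x̄ = [-64976/7189, 119284/21567, 24777/7189] = K·y
y = (KᵀK)⁻¹·Kᵀ·(x' − x̄) = [-21, -5]
z = y + H·x̄ = [-21, -5] + [19, 8] = [-2, 3]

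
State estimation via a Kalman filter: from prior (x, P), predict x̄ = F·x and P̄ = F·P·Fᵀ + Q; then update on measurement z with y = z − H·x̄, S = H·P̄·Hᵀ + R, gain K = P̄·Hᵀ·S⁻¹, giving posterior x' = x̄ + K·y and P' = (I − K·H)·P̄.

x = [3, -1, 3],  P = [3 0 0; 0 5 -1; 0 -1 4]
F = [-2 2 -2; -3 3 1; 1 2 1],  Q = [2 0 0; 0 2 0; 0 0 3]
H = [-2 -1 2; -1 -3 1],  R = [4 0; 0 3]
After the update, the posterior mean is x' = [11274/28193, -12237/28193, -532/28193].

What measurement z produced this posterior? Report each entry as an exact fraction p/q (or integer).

x̄ = F·x = [-14, -9, 4]
P̄ = F·P·Fᵀ + Q = [58 44 8; 44 72 20; 8 20 26]
S = H·P̄·Hᵀ + R = [444 520; 520 863]
K = P̄·Hᵀ·S⁻¹ = [-7408/28193 -1482/28193; 5310/28193 -11040/28193; 8912/28193 -6742/28193]
x' − x̄ = [405976/28193, 241500/28193, -113304/28193] = K·y
y = (KᵀK)⁻¹·Kᵀ·(x' − x̄) = [-46, -44]
z = y + H·x̄ = [-46, -44] + [45, 45] = [-1, 1]

z = [-1, 1]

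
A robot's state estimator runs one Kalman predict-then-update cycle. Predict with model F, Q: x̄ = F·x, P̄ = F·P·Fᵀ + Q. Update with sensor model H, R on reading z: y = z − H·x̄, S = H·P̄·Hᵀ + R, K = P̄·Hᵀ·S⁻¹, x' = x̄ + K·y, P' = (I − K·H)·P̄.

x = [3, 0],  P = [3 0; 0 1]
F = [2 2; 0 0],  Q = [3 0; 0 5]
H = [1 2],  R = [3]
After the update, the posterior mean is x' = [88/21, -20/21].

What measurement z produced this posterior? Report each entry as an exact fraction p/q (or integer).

z = [2]

x̄ = F·x = [6, 0]
P̄ = F·P·Fᵀ + Q = [19 0; 0 5]
S = H·P̄·Hᵀ + R = [42]
K = P̄·Hᵀ·S⁻¹ = [19/42; 5/21]
x' − x̄ = [-38/21, -20/21] = K·y
y = (KᵀK)⁻¹·Kᵀ·(x' − x̄) = [-4]
z = y + H·x̄ = [-4] + [6] = [2]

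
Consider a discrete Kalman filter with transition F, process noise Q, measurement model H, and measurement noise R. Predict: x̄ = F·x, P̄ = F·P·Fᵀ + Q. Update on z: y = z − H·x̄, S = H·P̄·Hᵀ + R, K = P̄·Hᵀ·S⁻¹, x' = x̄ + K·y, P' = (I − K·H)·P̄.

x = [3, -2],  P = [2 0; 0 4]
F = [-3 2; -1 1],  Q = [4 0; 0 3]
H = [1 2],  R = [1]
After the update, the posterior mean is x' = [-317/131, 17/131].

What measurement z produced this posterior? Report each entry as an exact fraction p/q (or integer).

x̄ = F·x = [-13, -5]
P̄ = F·P·Fᵀ + Q = [38 14; 14 9]
S = H·P̄·Hᵀ + R = [131]
K = P̄·Hᵀ·S⁻¹ = [66/131; 32/131]
x' − x̄ = [1386/131, 672/131] = K·y
y = (KᵀK)⁻¹·Kᵀ·(x' − x̄) = [21]
z = y + H·x̄ = [21] + [-23] = [-2]

z = [-2]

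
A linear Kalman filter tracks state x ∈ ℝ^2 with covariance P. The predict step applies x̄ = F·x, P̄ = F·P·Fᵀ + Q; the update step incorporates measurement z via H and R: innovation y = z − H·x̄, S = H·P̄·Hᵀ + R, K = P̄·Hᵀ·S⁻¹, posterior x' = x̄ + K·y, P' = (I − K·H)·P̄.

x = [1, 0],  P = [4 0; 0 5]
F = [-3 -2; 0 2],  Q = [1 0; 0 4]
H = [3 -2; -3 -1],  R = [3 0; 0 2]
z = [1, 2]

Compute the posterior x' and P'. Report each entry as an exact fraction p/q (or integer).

x̄ = F·x = [-3, 0]
P̄ = F·P·Fᵀ + Q = [57 -20; -20 24]
y = z − H·x̄ = [10, -7]
S = H·P̄·Hᵀ + R = [852 -525; -525 419]
K = P̄·Hᵀ·S⁻¹ = [9134/81363 -5959/27121; -8784/27121 -8676/27121]
x' = x̄ + K·y = [-27610/81363, -27108/27121]
P' = (I − K·H)·P̄ = [10990/81363 928/27121; 928/27121 14568/27121]

x' = [-27610/81363, -27108/27121]
P' = [10990/81363 928/27121; 928/27121 14568/27121]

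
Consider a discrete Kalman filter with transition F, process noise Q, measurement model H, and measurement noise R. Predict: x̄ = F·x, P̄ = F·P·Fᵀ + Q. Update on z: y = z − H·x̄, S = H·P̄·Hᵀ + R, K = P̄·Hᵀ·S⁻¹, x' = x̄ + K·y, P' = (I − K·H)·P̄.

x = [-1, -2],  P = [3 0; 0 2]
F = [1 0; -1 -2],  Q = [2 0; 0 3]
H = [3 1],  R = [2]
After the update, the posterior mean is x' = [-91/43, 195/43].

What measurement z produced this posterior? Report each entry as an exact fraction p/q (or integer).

x̄ = F·x = [-1, 5]
P̄ = F·P·Fᵀ + Q = [5 -3; -3 14]
S = H·P̄·Hᵀ + R = [43]
K = P̄·Hᵀ·S⁻¹ = [12/43; 5/43]
x' − x̄ = [-48/43, -20/43] = K·y
y = (KᵀK)⁻¹·Kᵀ·(x' − x̄) = [-4]
z = y + H·x̄ = [-4] + [2] = [-2]

z = [-2]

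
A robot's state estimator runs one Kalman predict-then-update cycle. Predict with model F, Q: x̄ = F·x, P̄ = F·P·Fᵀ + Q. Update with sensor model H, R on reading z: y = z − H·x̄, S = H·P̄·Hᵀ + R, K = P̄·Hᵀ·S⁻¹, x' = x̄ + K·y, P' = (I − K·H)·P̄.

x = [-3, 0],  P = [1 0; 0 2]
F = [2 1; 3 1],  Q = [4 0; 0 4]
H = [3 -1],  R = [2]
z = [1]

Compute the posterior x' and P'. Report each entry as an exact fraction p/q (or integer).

x̄ = F·x = [-6, -9]
P̄ = F·P·Fᵀ + Q = [10 8; 8 15]
y = z − H·x̄ = [10]
S = H·P̄·Hᵀ + R = [59]
K = P̄·Hᵀ·S⁻¹ = [22/59; 9/59]
x' = x̄ + K·y = [-134/59, -441/59]
P' = (I − K·H)·P̄ = [106/59 274/59; 274/59 804/59]

x' = [-134/59, -441/59]
P' = [106/59 274/59; 274/59 804/59]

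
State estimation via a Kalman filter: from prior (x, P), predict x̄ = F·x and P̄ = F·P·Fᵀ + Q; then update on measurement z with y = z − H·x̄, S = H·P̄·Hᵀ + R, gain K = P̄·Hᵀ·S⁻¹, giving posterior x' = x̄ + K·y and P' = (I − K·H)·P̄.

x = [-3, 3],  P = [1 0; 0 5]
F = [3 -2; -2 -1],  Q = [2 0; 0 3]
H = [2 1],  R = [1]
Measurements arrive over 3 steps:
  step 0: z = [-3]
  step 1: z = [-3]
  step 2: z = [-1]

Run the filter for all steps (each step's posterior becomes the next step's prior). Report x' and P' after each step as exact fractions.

step 0: x̄ = F·x = [-15, 3]
step 0: P̄ = F·P·Fᵀ + Q = [31 4; 4 12]
step 0: y = z − H·x̄ = [24]
step 0: S = H·P̄·Hᵀ + R = [153]
step 0: K = P̄·Hᵀ·S⁻¹ = [22/51; 20/153]
step 0: x' = x̄ + K·y = [-79/17, 313/51]
step 0: P' = (I − K·H)·P̄ = [43/17 -236/51; -236/51 1436/153]
step 1: x̄ = F·x = [-1337/51, 161/51]
step 1: P̄ = F·P·Fᵀ + Q = [18029/153 -158/153; -158/153 611/153]
step 1: y = z − H·x̄ = [2360/51]
step 1: S = H·P̄·Hᵀ + R = [72248/153]
step 1: K = P̄·Hᵀ·S⁻¹ = [8975/18062; 295/72248]
step 1: x' = x̄ + K·y = [-29097/9031, 30216/9031]
step 1: P' = (I − K·H)·P̄ = [11233/9031 -35957/18062; -35957/18062 287951/72248]
step 2: x̄ = F·x = [-147723/9031, 27978/9031]
step 2: P̄ = F·P·Fᵀ + Q = [957753/18062 -53555/36124; -53555/36124 288839/72248]
step 2: y = z − H·x̄ = [258437/9031]
step 2: S = H·P̄·Hᵀ + R = [15256695/72248]
step 2: K = P̄·Hᵀ·S⁻¹ = [7554914/15256695; 24873/5085565]
step 2: x' = x̄ + K·y = [-33362357/15256695, 16466841/5085565]
step 2: P' = (I − K·H)·P̄ = [18988153/15256695 -10140464/5085565; -10140464/5085565 20305801/5085565]

step 0: x' = [-79/17, 313/51], P' = [43/17 -236/51; -236/51 1436/153]
step 1: x' = [-29097/9031, 30216/9031], P' = [11233/9031 -35957/18062; -35957/18062 287951/72248]
step 2: x' = [-33362357/15256695, 16466841/5085565], P' = [18988153/15256695 -10140464/5085565; -10140464/5085565 20305801/5085565]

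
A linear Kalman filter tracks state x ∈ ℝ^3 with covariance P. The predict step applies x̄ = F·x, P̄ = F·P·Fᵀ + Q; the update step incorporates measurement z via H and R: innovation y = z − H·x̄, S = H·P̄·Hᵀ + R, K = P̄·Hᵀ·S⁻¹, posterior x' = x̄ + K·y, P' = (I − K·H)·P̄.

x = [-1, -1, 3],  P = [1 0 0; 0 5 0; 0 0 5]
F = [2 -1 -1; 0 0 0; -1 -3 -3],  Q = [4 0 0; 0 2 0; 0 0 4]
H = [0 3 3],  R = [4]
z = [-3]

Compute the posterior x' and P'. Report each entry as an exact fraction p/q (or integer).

x̄ = F·x = [-4, 0, -5]
P̄ = F·P·Fᵀ + Q = [18 0 28; 0 2 0; 28 0 95]
y = z − H·x̄ = [12]
S = H·P̄·Hᵀ + R = [877]
K = P̄·Hᵀ·S⁻¹ = [84/877; 6/877; 285/877]
x' = x̄ + K·y = [-2500/877, 72/877, -965/877]
P' = (I − K·H)·P̄ = [8730/877 -504/877 616/877; -504/877 1718/877 -1710/877; 616/877 -1710/877 2090/877]

x' = [-2500/877, 72/877, -965/877]
P' = [8730/877 -504/877 616/877; -504/877 1718/877 -1710/877; 616/877 -1710/877 2090/877]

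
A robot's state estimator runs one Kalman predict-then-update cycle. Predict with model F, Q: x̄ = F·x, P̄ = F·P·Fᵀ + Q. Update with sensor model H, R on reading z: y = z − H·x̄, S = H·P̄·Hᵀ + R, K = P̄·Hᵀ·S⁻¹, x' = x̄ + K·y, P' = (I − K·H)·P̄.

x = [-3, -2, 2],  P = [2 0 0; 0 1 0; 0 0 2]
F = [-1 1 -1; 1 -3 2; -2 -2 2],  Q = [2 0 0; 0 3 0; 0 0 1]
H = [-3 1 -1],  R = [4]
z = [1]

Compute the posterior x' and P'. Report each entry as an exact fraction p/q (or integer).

x' = [-68/33, 373/44, 1823/132]
P' = [35/33 -8/11 -101/33; -8/11 461/44 505/44; -101/33 505/44 2747/132]

x̄ = F·x = [-1, 7, 14]
P̄ = F·P·Fᵀ + Q = [7 -9 -2; -9 22 10; -2 10 21]
y = z − H·x̄ = [5]
S = H·P̄·Hᵀ + R = [132]
K = P̄·Hᵀ·S⁻¹ = [-7/33; 13/44; -5/132]
x' = x̄ + K·y = [-68/33, 373/44, 1823/132]
P' = (I − K·H)·P̄ = [35/33 -8/11 -101/33; -8/11 461/44 505/44; -101/33 505/44 2747/132]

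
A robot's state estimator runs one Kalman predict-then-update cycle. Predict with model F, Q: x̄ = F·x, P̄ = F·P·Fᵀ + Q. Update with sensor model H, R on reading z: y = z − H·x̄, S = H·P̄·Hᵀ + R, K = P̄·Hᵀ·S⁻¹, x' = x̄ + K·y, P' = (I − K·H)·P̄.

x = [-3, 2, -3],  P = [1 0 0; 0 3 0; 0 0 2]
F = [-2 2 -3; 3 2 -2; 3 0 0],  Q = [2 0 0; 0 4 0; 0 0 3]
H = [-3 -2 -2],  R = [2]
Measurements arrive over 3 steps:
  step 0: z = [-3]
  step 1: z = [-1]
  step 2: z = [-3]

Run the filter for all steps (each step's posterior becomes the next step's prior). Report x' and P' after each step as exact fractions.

step 0: x̄ = F·x = [19, 1, -9]
step 0: P̄ = F·P·Fᵀ + Q = [36 18 -6; 18 33 9; -6 9 12]
step 0: y = z − H·x̄ = [38]
step 0: S = H·P̄·Hᵀ + R = [722]
step 0: K = P̄·Hᵀ·S⁻¹ = [-66/361; -69/361; -12/361]
step 0: x' = x̄ + K·y = [229/19, -119/19, -195/19]
step 0: P' = (I − K·H)·P̄ = [4284/361 -2610/361 -3750/361; -2610/361 2391/361 1593/361; -3750/361 1593/361 4044/361]
step 1: x̄ = F·x = [-111/19, 839/19, 687/19]
step 1: P̄ = F·P·Fᵀ + Q = [20582/361 5724/361 -7614/361; 5724/361 66676/361 45396/361; -7614/361 45396/361 39639/361]
step 1: y = z − H·x̄ = [2700/19]
step 1: S = H·P̄·Hᵀ + R = [951708/361]
step 1: K = P̄·Hᵀ·S⁻¹ = [-9661/158618; -60329/237927; -12269/79309]
step 1: x' = x̄ + K·y = [-1149771/79309, 644429/79309, 1124157/79309]
step 1: P' = (I − K·H)·P̄ = [3746075/79309 -1971502/79309 -3642780/79309; -1971502/79309 3616808/237927 1771760/79309; -3642780/79309 1771760/79309 3704679/79309]
step 2: x̄ = F·x = [215929/79309, -4408769/79309, -3449313/79309]
step 2: P̄ = F·P·Fᵀ + Q = [12314927/237927 3381992/237927 -1520442/79309; 3381992/237927 178662881/237927 43742343/79309; -1520442/79309 43742343/79309 33952602/79309]
step 2: y = z − H·x̄ = [-15306304/79309]
step 2: S = H·P̄·Hᵀ + R = [2269057169/237927]
step 2: K = P̄·Hᵀ·S⁻¹ = [-34586113/2269057169; -629925796/2269057169; -452485692/2269057169]
step 2: x' = x̄ + K·y = [12852775917/2269057169, -4563330453/2269057169, -11358166581/2269057169]
step 2: P' = (I − K·H)·P̄ = [112417145522/2269057169 -59315468900/2269057169 -109275663270/2269057169; -59315468900/2269057169 36102596599/2269057169 53500532547/2269057169; -109275663270/2269057169 53500532547/2269057169 110865448050/2269057169]

step 0: x' = [229/19, -119/19, -195/19], P' = [4284/361 -2610/361 -3750/361; -2610/361 2391/361 1593/361; -3750/361 1593/361 4044/361]
step 1: x' = [-1149771/79309, 644429/79309, 1124157/79309], P' = [3746075/79309 -1971502/79309 -3642780/79309; -1971502/79309 3616808/237927 1771760/79309; -3642780/79309 1771760/79309 3704679/79309]
step 2: x' = [12852775917/2269057169, -4563330453/2269057169, -11358166581/2269057169], P' = [112417145522/2269057169 -59315468900/2269057169 -109275663270/2269057169; -59315468900/2269057169 36102596599/2269057169 53500532547/2269057169; -109275663270/2269057169 53500532547/2269057169 110865448050/2269057169]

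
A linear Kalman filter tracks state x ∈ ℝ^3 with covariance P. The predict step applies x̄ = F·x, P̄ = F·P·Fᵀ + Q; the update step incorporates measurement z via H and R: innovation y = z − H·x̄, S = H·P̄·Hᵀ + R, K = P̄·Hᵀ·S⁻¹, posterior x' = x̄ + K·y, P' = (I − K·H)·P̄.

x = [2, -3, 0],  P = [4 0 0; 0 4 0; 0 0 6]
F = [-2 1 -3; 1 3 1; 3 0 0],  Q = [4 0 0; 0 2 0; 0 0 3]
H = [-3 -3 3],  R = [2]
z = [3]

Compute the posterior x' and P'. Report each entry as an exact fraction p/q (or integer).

x̄ = F·x = [-7, -7, 6]
P̄ = F·P·Fᵀ + Q = [78 -14 -24; -14 48 12; -24 12 39]
y = z − H·x̄ = [-57]
S = H·P̄·Hᵀ + R = [1451]
K = P̄·Hᵀ·S⁻¹ = [-264/1451; -66/1451; 153/1451]
x' = x̄ + K·y = [4891/1451, -6395/1451, -15/1451]
P' = (I − K·H)·P̄ = [43482/1451 -37738/1451 5568/1451; -37738/1451 65292/1451 27510/1451; 5568/1451 27510/1451 33180/1451]

x' = [4891/1451, -6395/1451, -15/1451]
P' = [43482/1451 -37738/1451 5568/1451; -37738/1451 65292/1451 27510/1451; 5568/1451 27510/1451 33180/1451]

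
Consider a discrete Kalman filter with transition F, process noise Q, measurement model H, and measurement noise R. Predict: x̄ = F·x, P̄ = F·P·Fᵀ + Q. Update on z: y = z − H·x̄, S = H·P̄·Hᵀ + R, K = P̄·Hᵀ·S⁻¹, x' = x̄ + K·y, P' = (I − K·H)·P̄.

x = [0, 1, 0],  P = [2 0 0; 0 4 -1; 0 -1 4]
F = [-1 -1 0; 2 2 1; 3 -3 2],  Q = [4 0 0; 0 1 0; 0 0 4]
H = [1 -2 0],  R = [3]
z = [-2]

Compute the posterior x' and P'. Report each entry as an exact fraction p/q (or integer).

x̄ = F·x = [-1, 2, -3]
P̄ = F·P·Fᵀ + Q = [10 -11 8; -11 25 -5; 8 -5 86]
y = z − H·x̄ = [3]
S = H·P̄·Hᵀ + R = [157]
K = P̄·Hᵀ·S⁻¹ = [32/157; -61/157; 18/157]
x' = x̄ + K·y = [-61/157, 131/157, -417/157]
P' = (I − K·H)·P̄ = [546/157 225/157 680/157; 225/157 204/157 313/157; 680/157 313/157 13178/157]

x' = [-61/157, 131/157, -417/157]
P' = [546/157 225/157 680/157; 225/157 204/157 313/157; 680/157 313/157 13178/157]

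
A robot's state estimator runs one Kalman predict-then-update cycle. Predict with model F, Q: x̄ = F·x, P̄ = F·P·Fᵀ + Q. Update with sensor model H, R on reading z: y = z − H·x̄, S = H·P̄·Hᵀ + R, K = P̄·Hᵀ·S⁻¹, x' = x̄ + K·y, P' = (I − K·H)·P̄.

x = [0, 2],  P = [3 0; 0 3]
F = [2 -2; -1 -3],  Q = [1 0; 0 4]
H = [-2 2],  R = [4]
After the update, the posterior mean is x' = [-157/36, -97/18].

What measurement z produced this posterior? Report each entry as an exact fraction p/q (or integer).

z = [-2]

x̄ = F·x = [-4, -6]
P̄ = F·P·Fᵀ + Q = [25 12; 12 34]
S = H·P̄·Hᵀ + R = [144]
K = P̄·Hᵀ·S⁻¹ = [-13/72; 11/36]
x' − x̄ = [-13/36, 11/18] = K·y
y = (KᵀK)⁻¹·Kᵀ·(x' − x̄) = [2]
z = y + H·x̄ = [2] + [-4] = [-2]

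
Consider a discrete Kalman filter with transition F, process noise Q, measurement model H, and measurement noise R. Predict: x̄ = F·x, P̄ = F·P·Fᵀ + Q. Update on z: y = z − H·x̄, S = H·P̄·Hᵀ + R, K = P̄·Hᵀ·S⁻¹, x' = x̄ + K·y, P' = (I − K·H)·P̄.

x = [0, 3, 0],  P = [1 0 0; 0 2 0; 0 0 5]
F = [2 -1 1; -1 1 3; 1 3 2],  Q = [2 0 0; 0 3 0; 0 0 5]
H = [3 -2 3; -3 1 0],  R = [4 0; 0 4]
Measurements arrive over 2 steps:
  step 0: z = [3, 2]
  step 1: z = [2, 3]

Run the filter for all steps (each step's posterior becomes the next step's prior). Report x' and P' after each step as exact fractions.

step 0: x̄ = F·x = [-3, 3, 9]
step 0: P̄ = F·P·Fᵀ + Q = [13 11 6; 11 51 35; 6 35 44]
step 0: y = z − H·x̄ = [-9, -10]
step 0: S = H·P̄·Hᵀ + R = [277 -69; -69 106]
step 0: K = P̄·Hᵀ·S⁻¹ = [1778/24601 -5341/24601; 5058/24601 7470/24601; 9653/24601 10229/24601]
step 0: x' = x̄ + K·y = [-36395/24601, -46419/24601, 32242/24601]
step 0: P' = (I − K·H)·P̄ = [108035/24601 302741/24601 96163/24601; 302741/24601 938103/24601 329405/24601; 96163/24601 329405/24601 136311/24601]
step 1: x̄ = F·x = [5871/24601, 86702/24601, -111168/24601]
step 1: P̄ = F·P·Fᵀ + Q = [70634/24601 -15012/24601 -1692/24601; -15012/24601 3140710/24601 6638276/24601; -1692/24601 6638276/24601 15373169/24601]
step 1: y = z − H·x̄ = [538497/24601, 4714/24601]
step 1: S = H·P̄·Hᵀ + R = [72145847/24601 12877822/24601; 12877822/24601 3964892/24601]
step 1: K = P̄·Hᵀ·S⁻¹ = [4359853/135735440 -43857781/271470880; 130593853/1221618960 1114786139/2443237920; 453708581/1221618960 1146496003/2443237920]
step 1: x' = x̄ + K·y = [30906241/33933860, 1817698021/305404740, 1130218937/305404740]
step 1: P' = (I − K·H)·P̄ = [145479193/135735440 348722017/135735440 92815289/135735440; 348722017/135735440 11645066737/1221618960 4799004809/1221618960; 92815289/135735440 4799004809/1221618960 2968943713/1221618960]

step 0: x' = [-36395/24601, -46419/24601, 32242/24601], P' = [108035/24601 302741/24601 96163/24601; 302741/24601 938103/24601 329405/24601; 96163/24601 329405/24601 136311/24601]
step 1: x' = [30906241/33933860, 1817698021/305404740, 1130218937/305404740], P' = [145479193/135735440 348722017/135735440 92815289/135735440; 348722017/135735440 11645066737/1221618960 4799004809/1221618960; 92815289/135735440 4799004809/1221618960 2968943713/1221618960]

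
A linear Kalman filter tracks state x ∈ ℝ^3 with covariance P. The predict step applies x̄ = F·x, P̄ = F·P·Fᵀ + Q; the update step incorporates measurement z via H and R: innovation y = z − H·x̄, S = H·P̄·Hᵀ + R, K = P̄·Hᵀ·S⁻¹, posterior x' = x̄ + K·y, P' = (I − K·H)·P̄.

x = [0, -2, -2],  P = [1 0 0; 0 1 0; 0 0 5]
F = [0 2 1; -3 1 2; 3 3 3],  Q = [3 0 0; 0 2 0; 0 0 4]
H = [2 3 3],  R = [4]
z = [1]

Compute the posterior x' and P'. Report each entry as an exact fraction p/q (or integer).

x' = [-2385/1771, 2238/1771, -21/253]
P' = [6123/1771 -2364/1771 -222/253; -2364/1771 19808/1771 -2568/253; -222/253 -2568/253 2776/253]

x̄ = F·x = [-6, -6, -12]
P̄ = F·P·Fᵀ + Q = [12 12 21; 12 32 24; 21 24 67]
y = z − H·x̄ = [67]
S = H·P̄·Hᵀ + R = [1771]
K = P̄·Hᵀ·S⁻¹ = [123/1771; 192/1771; 45/253]
x' = x̄ + K·y = [-2385/1771, 2238/1771, -21/253]
P' = (I − K·H)·P̄ = [6123/1771 -2364/1771 -222/253; -2364/1771 19808/1771 -2568/253; -222/253 -2568/253 2776/253]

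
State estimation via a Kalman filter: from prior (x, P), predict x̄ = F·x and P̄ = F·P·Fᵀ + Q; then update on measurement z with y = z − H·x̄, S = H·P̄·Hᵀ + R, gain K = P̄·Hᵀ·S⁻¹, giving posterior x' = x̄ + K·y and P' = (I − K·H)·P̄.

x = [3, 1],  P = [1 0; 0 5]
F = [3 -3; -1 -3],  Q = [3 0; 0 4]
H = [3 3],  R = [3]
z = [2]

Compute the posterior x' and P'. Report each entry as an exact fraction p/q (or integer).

x̄ = F·x = [6, -6]
P̄ = F·P·Fᵀ + Q = [57 42; 42 50]
y = z − H·x̄ = [2]
S = H·P̄·Hᵀ + R = [1722]
K = P̄·Hᵀ·S⁻¹ = [99/574; 46/287]
x' = x̄ + K·y = [1821/287, -1630/287]
P' = (I − K·H)·P̄ = [3315/574 -1608/287; -1608/287 1654/287]

x' = [1821/287, -1630/287]
P' = [3315/574 -1608/287; -1608/287 1654/287]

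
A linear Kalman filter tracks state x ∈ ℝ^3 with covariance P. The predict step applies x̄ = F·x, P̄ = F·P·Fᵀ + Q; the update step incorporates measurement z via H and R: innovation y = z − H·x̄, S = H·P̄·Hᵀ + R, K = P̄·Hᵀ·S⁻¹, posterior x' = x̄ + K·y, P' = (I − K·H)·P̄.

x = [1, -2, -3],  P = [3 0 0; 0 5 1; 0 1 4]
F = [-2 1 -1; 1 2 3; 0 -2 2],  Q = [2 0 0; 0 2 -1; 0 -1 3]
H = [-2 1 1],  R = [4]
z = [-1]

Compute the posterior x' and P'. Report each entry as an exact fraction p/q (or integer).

x' = [-971/278, -1184/139, 52/139]
P' = [1869/278 1799/139 -56/139; 1799/139 6275/139 -2501/139; -56/139 -2501/139 2509/139]

x̄ = F·x = [-1, -12, -2]
P̄ = F·P·Fᵀ + Q = [21 -7 -14; -7 73 1; -14 1 31]
y = z − H·x̄ = [11]
S = H·P̄·Hᵀ + R = [278]
K = P̄·Hᵀ·S⁻¹ = [-63/278; 44/139; 30/139]
x' = x̄ + K·y = [-971/278, -1184/139, 52/139]
P' = (I − K·H)·P̄ = [1869/278 1799/139 -56/139; 1799/139 6275/139 -2501/139; -56/139 -2501/139 2509/139]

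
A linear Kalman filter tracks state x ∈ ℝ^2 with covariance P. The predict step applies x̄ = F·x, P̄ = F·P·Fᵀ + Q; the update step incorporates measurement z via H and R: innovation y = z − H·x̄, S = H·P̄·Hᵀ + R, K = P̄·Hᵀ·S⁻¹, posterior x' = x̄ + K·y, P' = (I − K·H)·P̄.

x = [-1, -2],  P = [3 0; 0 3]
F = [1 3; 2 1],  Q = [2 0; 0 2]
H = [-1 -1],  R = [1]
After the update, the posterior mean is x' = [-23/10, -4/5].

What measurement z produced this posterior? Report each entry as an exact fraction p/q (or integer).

x̄ = F·x = [-7, -4]
P̄ = F·P·Fᵀ + Q = [32 15; 15 17]
S = H·P̄·Hᵀ + R = [80]
K = P̄·Hᵀ·S⁻¹ = [-47/80; -2/5]
x' − x̄ = [47/10, 16/5] = K·y
y = (KᵀK)⁻¹·Kᵀ·(x' − x̄) = [-8]
z = y + H·x̄ = [-8] + [11] = [3]

z = [3]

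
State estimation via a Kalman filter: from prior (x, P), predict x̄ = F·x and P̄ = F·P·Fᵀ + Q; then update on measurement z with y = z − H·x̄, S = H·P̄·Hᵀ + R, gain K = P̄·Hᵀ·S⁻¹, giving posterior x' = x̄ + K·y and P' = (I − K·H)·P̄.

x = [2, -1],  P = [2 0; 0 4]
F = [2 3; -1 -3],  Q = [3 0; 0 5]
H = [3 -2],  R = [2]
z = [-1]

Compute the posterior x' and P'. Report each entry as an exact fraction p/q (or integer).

x̄ = F·x = [1, 1]
P̄ = F·P·Fᵀ + Q = [47 -40; -40 43]
y = z − H·x̄ = [-2]
S = H·P̄·Hᵀ + R = [1077]
K = P̄·Hᵀ·S⁻¹ = [221/1077; -206/1077]
x' = x̄ + K·y = [635/1077, 1489/1077]
P' = (I − K·H)·P̄ = [1778/1077 2446/1077; 2446/1077 3875/1077]

x' = [635/1077, 1489/1077]
P' = [1778/1077 2446/1077; 2446/1077 3875/1077]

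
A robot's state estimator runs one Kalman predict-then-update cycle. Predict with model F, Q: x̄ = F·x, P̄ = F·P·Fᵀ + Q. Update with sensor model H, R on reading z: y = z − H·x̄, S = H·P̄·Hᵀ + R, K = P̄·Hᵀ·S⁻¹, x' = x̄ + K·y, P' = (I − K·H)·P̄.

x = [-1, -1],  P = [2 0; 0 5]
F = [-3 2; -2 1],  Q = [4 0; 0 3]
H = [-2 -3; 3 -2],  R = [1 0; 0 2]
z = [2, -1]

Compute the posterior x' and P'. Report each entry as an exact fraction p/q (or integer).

x' = [-2255/4138, -1225/4138]
P' = [1055/8276 -271/8276; -271/8276 807/8276]

x̄ = F·x = [1, 1]
P̄ = F·P·Fᵀ + Q = [42 22; 22 16]
y = z − H·x̄ = [7, -2]
S = H·P̄·Hᵀ + R = [577 -266; -266 180]
K = P̄·Hᵀ·S⁻¹ = [-1297/8276 3707/16552; -1879/8276 -2427/16552]
x' = x̄ + K·y = [-2255/4138, -1225/4138]
P' = (I − K·H)·P̄ = [1055/8276 -271/8276; -271/8276 807/8276]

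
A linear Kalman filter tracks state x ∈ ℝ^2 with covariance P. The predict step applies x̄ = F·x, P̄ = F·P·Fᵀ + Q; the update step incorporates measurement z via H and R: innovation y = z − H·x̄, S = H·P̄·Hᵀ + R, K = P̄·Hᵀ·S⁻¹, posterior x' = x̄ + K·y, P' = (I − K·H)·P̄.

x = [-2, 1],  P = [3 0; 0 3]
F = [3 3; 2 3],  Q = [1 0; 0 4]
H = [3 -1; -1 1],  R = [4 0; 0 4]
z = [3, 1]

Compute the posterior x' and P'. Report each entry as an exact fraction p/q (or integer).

x' = [117/62, 877/310]
P' = [45/31 77/31; 77/31 893/155]

x̄ = F·x = [-3, -1]
P̄ = F·P·Fᵀ + Q = [55 45; 45 43]
y = z − H·x̄ = [11, -1]
S = H·P̄·Hᵀ + R = [272 -28; -28 12]
K = P̄·Hᵀ·S⁻¹ = [29/62 8/31; 131/310 127/155]
x' = x̄ + K·y = [117/62, 877/310]
P' = (I − K·H)·P̄ = [45/31 77/31; 77/31 893/155]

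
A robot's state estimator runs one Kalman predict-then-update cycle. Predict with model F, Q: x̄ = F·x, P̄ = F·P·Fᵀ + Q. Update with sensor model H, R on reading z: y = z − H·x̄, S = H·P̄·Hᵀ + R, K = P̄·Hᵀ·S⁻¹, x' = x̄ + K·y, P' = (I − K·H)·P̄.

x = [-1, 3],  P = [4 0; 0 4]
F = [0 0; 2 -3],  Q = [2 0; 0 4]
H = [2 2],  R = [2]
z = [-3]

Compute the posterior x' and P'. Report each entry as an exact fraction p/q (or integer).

x' = [38/117, -223/117]
P' = [226/117 -224/117; -224/117 280/117]

x̄ = F·x = [0, -11]
P̄ = F·P·Fᵀ + Q = [2 0; 0 56]
y = z − H·x̄ = [19]
S = H·P̄·Hᵀ + R = [234]
K = P̄·Hᵀ·S⁻¹ = [2/117; 56/117]
x' = x̄ + K·y = [38/117, -223/117]
P' = (I − K·H)·P̄ = [226/117 -224/117; -224/117 280/117]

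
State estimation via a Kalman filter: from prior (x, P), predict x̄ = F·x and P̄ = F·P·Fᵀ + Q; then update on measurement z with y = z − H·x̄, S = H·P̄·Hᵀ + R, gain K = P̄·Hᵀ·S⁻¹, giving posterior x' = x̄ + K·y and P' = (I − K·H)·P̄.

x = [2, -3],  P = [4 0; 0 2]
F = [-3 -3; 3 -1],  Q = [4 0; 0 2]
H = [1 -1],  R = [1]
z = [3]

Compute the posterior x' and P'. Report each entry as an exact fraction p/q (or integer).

x' = [423/53, 267/53]
P' = [1478/159 1390/159; 1390/159 1460/159]

x̄ = F·x = [3, 9]
P̄ = F·P·Fᵀ + Q = [58 -30; -30 40]
y = z − H·x̄ = [9]
S = H·P̄·Hᵀ + R = [159]
K = P̄·Hᵀ·S⁻¹ = [88/159; -70/159]
x' = x̄ + K·y = [423/53, 267/53]
P' = (I − K·H)·P̄ = [1478/159 1390/159; 1390/159 1460/159]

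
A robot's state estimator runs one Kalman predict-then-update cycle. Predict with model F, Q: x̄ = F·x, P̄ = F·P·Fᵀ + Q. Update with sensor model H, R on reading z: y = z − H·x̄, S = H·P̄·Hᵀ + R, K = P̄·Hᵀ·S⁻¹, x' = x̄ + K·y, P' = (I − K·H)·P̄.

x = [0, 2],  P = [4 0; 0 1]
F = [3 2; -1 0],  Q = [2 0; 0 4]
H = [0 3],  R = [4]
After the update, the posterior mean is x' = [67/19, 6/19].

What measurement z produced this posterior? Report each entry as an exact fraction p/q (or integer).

z = [1]

x̄ = F·x = [4, 0]
P̄ = F·P·Fᵀ + Q = [42 -12; -12 8]
S = H·P̄·Hᵀ + R = [76]
K = P̄·Hᵀ·S⁻¹ = [-9/19; 6/19]
x' − x̄ = [-9/19, 6/19] = K·y
y = (KᵀK)⁻¹·Kᵀ·(x' − x̄) = [1]
z = y + H·x̄ = [1] + [0] = [1]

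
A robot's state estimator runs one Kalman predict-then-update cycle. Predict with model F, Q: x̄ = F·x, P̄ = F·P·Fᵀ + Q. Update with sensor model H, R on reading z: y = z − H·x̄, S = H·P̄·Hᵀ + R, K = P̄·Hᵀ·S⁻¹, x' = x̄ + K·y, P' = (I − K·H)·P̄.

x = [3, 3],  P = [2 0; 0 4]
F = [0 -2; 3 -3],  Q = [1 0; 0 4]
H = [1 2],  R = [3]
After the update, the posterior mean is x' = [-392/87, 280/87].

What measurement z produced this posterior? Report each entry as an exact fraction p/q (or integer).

z = [2]

x̄ = F·x = [-6, 0]
P̄ = F·P·Fᵀ + Q = [17 24; 24 58]
S = H·P̄·Hᵀ + R = [348]
K = P̄·Hᵀ·S⁻¹ = [65/348; 35/87]
x' − x̄ = [130/87, 280/87] = K·y
y = (KᵀK)⁻¹·Kᵀ·(x' − x̄) = [8]
z = y + H·x̄ = [8] + [-6] = [2]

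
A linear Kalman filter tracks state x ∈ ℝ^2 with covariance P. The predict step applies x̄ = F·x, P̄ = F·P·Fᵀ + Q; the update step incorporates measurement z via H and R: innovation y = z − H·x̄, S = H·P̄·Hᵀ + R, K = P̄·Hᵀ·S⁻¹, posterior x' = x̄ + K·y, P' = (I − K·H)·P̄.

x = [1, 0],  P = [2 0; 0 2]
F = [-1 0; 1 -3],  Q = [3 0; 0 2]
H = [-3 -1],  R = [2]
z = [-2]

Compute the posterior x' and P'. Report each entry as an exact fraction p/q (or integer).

x̄ = F·x = [-1, 1]
P̄ = F·P·Fᵀ + Q = [5 -2; -2 22]
y = z − H·x̄ = [-4]
S = H·P̄·Hᵀ + R = [57]
K = P̄·Hᵀ·S⁻¹ = [-13/57; -16/57]
x' = x̄ + K·y = [-5/57, 121/57]
P' = (I − K·H)·P̄ = [116/57 -322/57; -322/57 998/57]

x' = [-5/57, 121/57]
P' = [116/57 -322/57; -322/57 998/57]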